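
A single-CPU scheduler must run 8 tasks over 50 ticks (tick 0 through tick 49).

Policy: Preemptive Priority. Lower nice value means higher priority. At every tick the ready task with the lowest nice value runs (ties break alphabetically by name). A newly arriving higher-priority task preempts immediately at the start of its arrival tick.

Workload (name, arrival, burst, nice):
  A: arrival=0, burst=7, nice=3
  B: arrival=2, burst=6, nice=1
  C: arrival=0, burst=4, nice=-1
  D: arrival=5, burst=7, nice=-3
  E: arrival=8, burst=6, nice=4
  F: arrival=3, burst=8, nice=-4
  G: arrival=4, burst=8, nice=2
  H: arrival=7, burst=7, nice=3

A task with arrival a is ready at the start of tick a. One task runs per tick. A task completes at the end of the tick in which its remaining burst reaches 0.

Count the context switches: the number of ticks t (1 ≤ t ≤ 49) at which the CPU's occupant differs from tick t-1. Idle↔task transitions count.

t=0: ready={A,C} → run C
t=1: ready={A,C} → run C
t=2: ready={A,B,C} → run C
t=3: ready={A,B,C,F} → run F
t=4: ready={A,B,C,F,G} → run F
t=5: ready={A,B,C,D,F,G} → run F
t=6: ready={A,B,C,D,F,G} → run F
t=7: ready={A,B,C,D,F,G,H} → run F
t=8: ready={A,B,C,D,E,F,G,H} → run F
t=9: ready={A,B,C,D,E,F,G,H} → run F
t=10: ready={A,B,C,D,E,F,G,H} → run F
t=11: ready={A,B,C,D,E,G,H} → run D
t=12: ready={A,B,C,D,E,G,H} → run D
t=13: ready={A,B,C,D,E,G,H} → run D
t=14: ready={A,B,C,D,E,G,H} → run D
t=15: ready={A,B,C,D,E,G,H} → run D
t=16: ready={A,B,C,D,E,G,H} → run D
t=17: ready={A,B,C,D,E,G,H} → run D
t=18: ready={A,B,C,E,G,H} → run C
t=19: ready={A,B,E,G,H} → run B
t=20: ready={A,B,E,G,H} → run B
t=21: ready={A,B,E,G,H} → run B
t=22: ready={A,B,E,G,H} → run B
t=23: ready={A,B,E,G,H} → run B
t=24: ready={A,B,E,G,H} → run B
t=25: ready={A,E,G,H} → run G
t=26: ready={A,E,G,H} → run G
t=27: ready={A,E,G,H} → run G
t=28: ready={A,E,G,H} → run G
t=29: ready={A,E,G,H} → run G
t=30: ready={A,E,G,H} → run G
t=31: ready={A,E,G,H} → run G
t=32: ready={A,E,G,H} → run G
t=33: ready={A,E,H} → run A
t=34: ready={A,E,H} → run A
t=35: ready={A,E,H} → run A
t=36: ready={A,E,H} → run A
t=37: ready={A,E,H} → run A
t=38: ready={A,E,H} → run A
t=39: ready={A,E,H} → run A
t=40: ready={E,H} → run H
t=41: ready={E,H} → run H
t=42: ready={E,H} → run H
t=43: ready={E,H} → run H
t=44: ready={E,H} → run H
t=45: ready={E,H} → run H
t=46: ready={E,H} → run H
t=47: ready={E} → run E
t=48: ready={E} → run E
t=49: ready={E} → run E

context switches = 8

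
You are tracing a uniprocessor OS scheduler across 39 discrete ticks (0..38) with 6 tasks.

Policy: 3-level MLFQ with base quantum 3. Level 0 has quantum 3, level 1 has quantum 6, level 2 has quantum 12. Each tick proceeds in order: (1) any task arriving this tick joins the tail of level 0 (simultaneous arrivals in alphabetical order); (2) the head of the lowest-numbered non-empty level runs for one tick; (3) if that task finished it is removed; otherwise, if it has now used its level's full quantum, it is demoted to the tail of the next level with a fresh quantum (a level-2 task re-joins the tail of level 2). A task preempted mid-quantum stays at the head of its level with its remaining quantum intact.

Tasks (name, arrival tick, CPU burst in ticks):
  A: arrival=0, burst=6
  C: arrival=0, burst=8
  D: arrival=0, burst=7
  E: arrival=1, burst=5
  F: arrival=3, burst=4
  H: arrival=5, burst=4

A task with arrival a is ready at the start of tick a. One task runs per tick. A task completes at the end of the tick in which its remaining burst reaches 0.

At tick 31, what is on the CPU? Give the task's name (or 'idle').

t=0: L0/L1/L2 = ACD/-/- → run A
t=1: L0/L1/L2 = ACDE/-/- → run A
t=2: L0/L1/L2 = ACDE/-/- → run A
t=3: L0/L1/L2 = CDEF/A/- → run C
t=4: L0/L1/L2 = CDEF/A/- → run C
t=5: L0/L1/L2 = CDEFH/A/- → run C
t=6: L0/L1/L2 = DEFH/AC/- → run D
t=7: L0/L1/L2 = DEFH/AC/- → run D
t=8: L0/L1/L2 = DEFH/AC/- → run D
t=9: L0/L1/L2 = EFH/ACD/- → run E
t=10: L0/L1/L2 = EFH/ACD/- → run E
t=11: L0/L1/L2 = EFH/ACD/- → run E
t=12: L0/L1/L2 = FH/ACDE/- → run F
t=13: L0/L1/L2 = FH/ACDE/- → run F
t=14: L0/L1/L2 = FH/ACDE/- → run F
t=15: L0/L1/L2 = H/ACDEF/- → run H
t=16: L0/L1/L2 = H/ACDEF/- → run H
t=17: L0/L1/L2 = H/ACDEF/- → run H
t=18: L0/L1/L2 = -/ACDEFH/- → run A
t=19: L0/L1/L2 = -/ACDEFH/- → run A
t=20: L0/L1/L2 = -/ACDEFH/- → run A
t=21: L0/L1/L2 = -/CDEFH/- → run C
t=22: L0/L1/L2 = -/CDEFH/- → run C
t=23: L0/L1/L2 = -/CDEFH/- → run C
t=24: L0/L1/L2 = -/CDEFH/- → run C
t=25: L0/L1/L2 = -/CDEFH/- → run C
t=26: L0/L1/L2 = -/DEFH/- → run D
t=27: L0/L1/L2 = -/DEFH/- → run D
t=28: L0/L1/L2 = -/DEFH/- → run D
t=29: L0/L1/L2 = -/DEFH/- → run D
t=30: L0/L1/L2 = -/EFH/- → run E
t=31: L0/L1/L2 = -/EFH/- → run E
t=32: L0/L1/L2 = -/FH/- → run F
t=33: L0/L1/L2 = -/H/- → run H
t=34: (idle)
t=35: (idle)
t=36: (idle)
t=37: (idle)
t=38: (idle)

running at tick 31 = E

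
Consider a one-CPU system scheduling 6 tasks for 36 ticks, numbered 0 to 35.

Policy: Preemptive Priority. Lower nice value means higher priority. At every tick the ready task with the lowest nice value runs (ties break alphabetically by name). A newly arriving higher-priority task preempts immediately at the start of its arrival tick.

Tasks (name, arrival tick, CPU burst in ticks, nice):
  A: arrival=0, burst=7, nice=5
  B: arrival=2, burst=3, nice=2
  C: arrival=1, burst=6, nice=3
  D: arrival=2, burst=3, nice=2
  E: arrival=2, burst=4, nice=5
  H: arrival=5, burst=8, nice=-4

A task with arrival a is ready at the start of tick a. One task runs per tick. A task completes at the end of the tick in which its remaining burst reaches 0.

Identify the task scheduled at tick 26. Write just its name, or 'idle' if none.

t=0: ready={A} → run A
t=1: ready={A,C} → run C
t=2: ready={A,B,C,D,E} → run B
t=3: ready={A,B,C,D,E} → run B
t=4: ready={A,B,C,D,E} → run B
t=5: ready={A,C,D,E,H} → run H
t=6: ready={A,C,D,E,H} → run H
t=7: ready={A,C,D,E,H} → run H
t=8: ready={A,C,D,E,H} → run H
t=9: ready={A,C,D,E,H} → run H
t=10: ready={A,C,D,E,H} → run H
t=11: ready={A,C,D,E,H} → run H
t=12: ready={A,C,D,E,H} → run H
t=13: ready={A,C,D,E} → run D
t=14: ready={A,C,D,E} → run D
t=15: ready={A,C,D,E} → run D
t=16: ready={A,C,E} → run C
t=17: ready={A,C,E} → run C
t=18: ready={A,C,E} → run C
t=19: ready={A,C,E} → run C
t=20: ready={A,C,E} → run C
t=21: ready={A,E} → run A
t=22: ready={A,E} → run A
t=23: ready={A,E} → run A
t=24: ready={A,E} → run A
t=25: ready={A,E} → run A
t=26: ready={A,E} → run A
t=27: ready={E} → run E
t=28: ready={E} → run E
t=29: ready={E} → run E
t=30: ready={E} → run E
t=31: (idle)
t=32: (idle)
t=33: (idle)
t=34: (idle)
t=35: (idle)

running at tick 26 = A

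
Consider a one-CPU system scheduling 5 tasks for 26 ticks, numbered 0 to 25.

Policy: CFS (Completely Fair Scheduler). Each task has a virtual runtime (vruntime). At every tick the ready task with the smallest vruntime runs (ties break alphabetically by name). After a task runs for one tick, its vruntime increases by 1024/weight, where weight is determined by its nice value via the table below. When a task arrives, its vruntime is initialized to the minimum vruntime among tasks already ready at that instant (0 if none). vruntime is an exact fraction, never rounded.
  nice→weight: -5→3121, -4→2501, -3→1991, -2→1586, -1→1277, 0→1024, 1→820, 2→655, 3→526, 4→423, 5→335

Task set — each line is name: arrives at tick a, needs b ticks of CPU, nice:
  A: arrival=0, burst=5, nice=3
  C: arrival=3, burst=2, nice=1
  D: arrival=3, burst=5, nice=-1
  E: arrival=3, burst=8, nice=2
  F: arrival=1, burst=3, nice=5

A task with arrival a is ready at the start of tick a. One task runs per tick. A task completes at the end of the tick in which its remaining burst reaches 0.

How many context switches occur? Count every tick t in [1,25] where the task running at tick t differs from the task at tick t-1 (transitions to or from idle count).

t=0: vr[A=0] → run A
t=1: vr[A=512/263 F=512/263] → run A
t=2: vr[A=1024/263 F=512/263] → run F
t=3: vr[A=1024/263 C=1024/263 D=1024/263 E=1024/263 F=440832/88105] → run A
t=4: vr[A=1536/263 C=1024/263 D=1024/263 E=1024/263 F=440832/88105] → run C
t=5: vr[A=1536/263 C=277248/53915 D=1024/263 E=1024/263 F=440832/88105] → run D
t=6: vr[A=1536/263 C=277248/53915 D=1576960/335851 E=1024/263 F=440832/88105] → run E
t=7: vr[A=1536/263 C=277248/53915 D=1576960/335851 E=940032/172265 F=440832/88105] → run D
t=8: vr[A=1536/263 C=277248/53915 D=1846272/335851 E=940032/172265 F=440832/88105] → run F
t=9: vr[A=1536/263 C=277248/53915 D=1846272/335851 E=940032/172265 F=710144/88105] → run C
t=10: vr[A=1536/263 D=1846272/335851 E=940032/172265 F=710144/88105] → run E
t=11: vr[A=1536/263 D=1846272/335851 E=1209344/172265 F=710144/88105] → run D
t=12: vr[A=1536/263 D=2115584/335851 E=1209344/172265 F=710144/88105] → run A
t=13: vr[A=2048/263 D=2115584/335851 E=1209344/172265 F=710144/88105] → run D
t=14: vr[A=2048/263 D=2384896/335851 E=1209344/172265 F=710144/88105] → run E
t=15: vr[A=2048/263 D=2384896/335851 E=1478656/172265 F=710144/88105] → run D
t=16: vr[A=2048/263 E=1478656/172265 F=710144/88105] → run A
t=17: vr[E=1478656/172265 F=710144/88105] → run F
t=18: vr[E=1478656/172265] → run E
t=19: vr[E=1747968/172265] → run E
t=20: vr[E=403456/34453] → run E
t=21: vr[E=2286592/172265] → run E
t=22: vr[E=2555904/172265] → run E
t=23: (idle)
t=24: (idle)
t=25: (idle)

context switches = 18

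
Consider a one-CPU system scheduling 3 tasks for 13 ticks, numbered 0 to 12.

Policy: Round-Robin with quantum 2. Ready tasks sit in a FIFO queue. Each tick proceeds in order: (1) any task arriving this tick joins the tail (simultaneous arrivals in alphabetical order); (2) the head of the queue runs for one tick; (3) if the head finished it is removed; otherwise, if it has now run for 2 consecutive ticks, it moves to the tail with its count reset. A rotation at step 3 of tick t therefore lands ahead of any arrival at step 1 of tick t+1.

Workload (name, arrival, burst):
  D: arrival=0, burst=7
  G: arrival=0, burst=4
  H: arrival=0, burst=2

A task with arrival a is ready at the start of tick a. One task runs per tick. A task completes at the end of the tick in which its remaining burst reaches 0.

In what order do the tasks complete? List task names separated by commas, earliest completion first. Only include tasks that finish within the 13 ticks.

completion order = H, G, D

t=0: queue=[D,G,H] q_used=0 → run D
t=1: queue=[D,G,H] q_used=1 → run D
t=2: queue=[G,H,D] q_used=0 → run G
t=3: queue=[G,H,D] q_used=1 → run G
t=4: queue=[H,D,G] q_used=0 → run H
t=5: queue=[H,D,G] q_used=1 → run H
t=6: queue=[D,G] q_used=0 → run D
t=7: queue=[D,G] q_used=1 → run D
t=8: queue=[G,D] q_used=0 → run G
t=9: queue=[G,D] q_used=1 → run G
t=10: queue=[D] q_used=0 → run D
t=11: queue=[D] q_used=1 → run D
t=12: queue=[D] q_used=0 → run D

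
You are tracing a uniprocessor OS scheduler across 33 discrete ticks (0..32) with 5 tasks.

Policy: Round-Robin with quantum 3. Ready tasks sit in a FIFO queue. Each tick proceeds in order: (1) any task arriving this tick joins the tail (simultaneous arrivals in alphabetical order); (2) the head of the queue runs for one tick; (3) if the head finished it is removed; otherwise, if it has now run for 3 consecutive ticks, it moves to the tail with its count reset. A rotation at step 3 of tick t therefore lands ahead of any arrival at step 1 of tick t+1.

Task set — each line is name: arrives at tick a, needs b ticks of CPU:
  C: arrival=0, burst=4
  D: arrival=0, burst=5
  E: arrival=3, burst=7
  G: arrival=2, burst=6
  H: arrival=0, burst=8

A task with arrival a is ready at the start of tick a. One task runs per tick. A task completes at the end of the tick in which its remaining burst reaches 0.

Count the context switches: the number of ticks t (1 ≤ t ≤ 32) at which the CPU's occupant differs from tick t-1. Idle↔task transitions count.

context switches = 12

t=0: queue=[C,D,H] q_used=0 → run C
t=1: queue=[C,D,H] q_used=1 → run C
t=2: queue=[C,D,H,G] q_used=2 → run C
t=3: queue=[D,H,G,C,E] q_used=0 → run D
t=4: queue=[D,H,G,C,E] q_used=1 → run D
t=5: queue=[D,H,G,C,E] q_used=2 → run D
t=6: queue=[H,G,C,E,D] q_used=0 → run H
t=7: queue=[H,G,C,E,D] q_used=1 → run H
t=8: queue=[H,G,C,E,D] q_used=2 → run H
t=9: queue=[G,C,E,D,H] q_used=0 → run G
t=10: queue=[G,C,E,D,H] q_used=1 → run G
t=11: queue=[G,C,E,D,H] q_used=2 → run G
t=12: queue=[C,E,D,H,G] q_used=0 → run C
t=13: queue=[E,D,H,G] q_used=0 → run E
t=14: queue=[E,D,H,G] q_used=1 → run E
t=15: queue=[E,D,H,G] q_used=2 → run E
t=16: queue=[D,H,G,E] q_used=0 → run D
t=17: queue=[D,H,G,E] q_used=1 → run D
t=18: queue=[H,G,E] q_used=0 → run H
t=19: queue=[H,G,E] q_used=1 → run H
t=20: queue=[H,G,E] q_used=2 → run H
t=21: queue=[G,E,H] q_used=0 → run G
t=22: queue=[G,E,H] q_used=1 → run G
t=23: queue=[G,E,H] q_used=2 → run G
t=24: queue=[E,H] q_used=0 → run E
t=25: queue=[E,H] q_used=1 → run E
t=26: queue=[E,H] q_used=2 → run E
t=27: queue=[H,E] q_used=0 → run H
t=28: queue=[H,E] q_used=1 → run H
t=29: queue=[E] q_used=0 → run E
t=30: (idle)
t=31: (idle)
t=32: (idle)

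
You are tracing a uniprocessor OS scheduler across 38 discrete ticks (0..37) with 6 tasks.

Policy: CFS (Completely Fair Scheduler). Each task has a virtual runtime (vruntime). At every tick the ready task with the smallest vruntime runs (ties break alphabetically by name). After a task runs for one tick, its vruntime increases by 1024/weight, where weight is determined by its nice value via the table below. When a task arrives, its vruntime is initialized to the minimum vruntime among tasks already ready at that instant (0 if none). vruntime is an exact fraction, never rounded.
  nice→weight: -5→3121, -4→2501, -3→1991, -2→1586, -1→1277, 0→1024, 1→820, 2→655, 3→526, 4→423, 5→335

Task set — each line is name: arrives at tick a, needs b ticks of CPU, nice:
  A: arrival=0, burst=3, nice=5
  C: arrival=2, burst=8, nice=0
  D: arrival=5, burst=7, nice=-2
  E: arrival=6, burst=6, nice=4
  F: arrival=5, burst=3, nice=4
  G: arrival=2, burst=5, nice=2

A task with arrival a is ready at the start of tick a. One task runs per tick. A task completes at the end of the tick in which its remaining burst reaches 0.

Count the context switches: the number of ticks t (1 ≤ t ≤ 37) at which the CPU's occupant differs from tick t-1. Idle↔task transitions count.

t=0: vr[A=0] → run A
t=1: vr[A=1024/335] → run A
t=2: vr[A=2048/335 C=2048/335 G=2048/335] → run A
t=3: vr[C=2048/335 G=2048/335] → run C
t=4: vr[C=2383/335 G=2048/335] → run G
t=5: vr[C=2383/335 D=2383/335 F=2383/335 G=336896/43885] → run C
t=6: vr[C=2718/335 D=2383/335 E=2383/335 F=2383/335 G=336896/43885] → run D
t=7: vr[C=2718/335 D=2061239/265655 E=2383/335 F=2383/335 G=336896/43885] → run E
t=8: vr[C=2718/335 D=2061239/265655 E=1351049/141705 F=2383/335 G=336896/43885] → run F
t=9: vr[C=2718/335 D=2061239/265655 E=1351049/141705 F=1351049/141705 G=336896/43885] → run G
t=10: vr[C=2718/335 D=2061239/265655 E=1351049/141705 F=1351049/141705 G=405504/43885] → run D
t=11: vr[C=2718/335 D=2232759/265655 E=1351049/141705 F=1351049/141705 G=405504/43885] → run C
t=12: vr[C=3053/335 D=2232759/265655 E=1351049/141705 F=1351049/141705 G=405504/43885] → run D
t=13: vr[C=3053/335 D=2404279/265655 E=1351049/141705 F=1351049/141705 G=405504/43885] → run D
t=14: vr[C=3053/335 D=2575799/265655 E=1351049/141705 F=1351049/141705 G=405504/43885] → run C
t=15: vr[C=3388/335 D=2575799/265655 E=1351049/141705 F=1351049/141705 G=405504/43885] → run G
t=16: vr[C=3388/335 D=2575799/265655 E=1351049/141705 F=1351049/141705 G=474112/43885] → run E
t=17: vr[C=3388/335 D=2575799/265655 E=1694089/141705 F=1351049/141705 G=474112/43885] → run F
t=18: vr[C=3388/335 D=2575799/265655 E=1694089/141705 F=1694089/141705 G=474112/43885] → run D
t=19: vr[C=3388/335 D=2747319/265655 E=1694089/141705 F=1694089/141705 G=474112/43885] → run C
t=20: vr[C=3723/335 D=2747319/265655 E=1694089/141705 F=1694089/141705 G=474112/43885] → run D
t=21: vr[C=3723/335 D=2918839/265655 E=1694089/141705 F=1694089/141705 G=474112/43885] → run G
t=22: vr[C=3723/335 D=2918839/265655 E=1694089/141705 F=1694089/141705 G=108544/8777] → run D
t=23: vr[C=3723/335 E=1694089/141705 F=1694089/141705 G=108544/8777] → run C
t=24: vr[C=4058/335 E=1694089/141705 F=1694089/141705 G=108544/8777] → run E
t=25: vr[C=4058/335 E=679043/47235 F=1694089/141705 G=108544/8777] → run F
t=26: vr[C=4058/335 E=679043/47235 G=108544/8777] → run C
t=27: vr[C=4393/335 E=679043/47235 G=108544/8777] → run G
t=28: vr[C=4393/335 E=679043/47235] → run C
t=29: vr[E=679043/47235] → run E
t=30: vr[E=2380169/141705] → run E
t=31: vr[E=2723209/141705] → run E
t=32: (idle)
t=33: (idle)
t=34: (idle)
t=35: (idle)
t=36: (idle)
t=37: (idle)

context switches = 27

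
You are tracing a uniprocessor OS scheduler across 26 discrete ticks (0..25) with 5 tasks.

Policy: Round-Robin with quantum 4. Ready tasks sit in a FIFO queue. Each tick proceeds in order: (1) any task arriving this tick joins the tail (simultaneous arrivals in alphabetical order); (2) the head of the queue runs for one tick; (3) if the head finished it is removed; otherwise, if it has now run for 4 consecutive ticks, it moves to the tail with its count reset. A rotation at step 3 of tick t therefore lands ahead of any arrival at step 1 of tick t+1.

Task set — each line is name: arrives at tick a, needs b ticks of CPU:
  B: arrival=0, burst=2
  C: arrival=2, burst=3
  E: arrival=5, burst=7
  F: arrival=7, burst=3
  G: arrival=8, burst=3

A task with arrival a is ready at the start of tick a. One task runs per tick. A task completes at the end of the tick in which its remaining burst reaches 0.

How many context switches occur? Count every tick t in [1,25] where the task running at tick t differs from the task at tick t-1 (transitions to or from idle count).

t=0: queue=[B] q_used=0 → run B
t=1: queue=[B] q_used=1 → run B
t=2: queue=[C] q_used=0 → run C
t=3: queue=[C] q_used=1 → run C
t=4: queue=[C] q_used=2 → run C
t=5: queue=[E] q_used=0 → run E
t=6: queue=[E] q_used=1 → run E
t=7: queue=[E,F] q_used=2 → run E
t=8: queue=[E,F,G] q_used=3 → run E
t=9: queue=[F,G,E] q_used=0 → run F
t=10: queue=[F,G,E] q_used=1 → run F
t=11: queue=[F,G,E] q_used=2 → run F
t=12: queue=[G,E] q_used=0 → run G
t=13: queue=[G,E] q_used=1 → run G
t=14: queue=[G,E] q_used=2 → run G
t=15: queue=[E] q_used=0 → run E
t=16: queue=[E] q_used=1 → run E
t=17: queue=[E] q_used=2 → run E
t=18: (idle)
t=19: (idle)
t=20: (idle)
t=21: (idle)
t=22: (idle)
t=23: (idle)
t=24: (idle)
t=25: (idle)

context switches = 6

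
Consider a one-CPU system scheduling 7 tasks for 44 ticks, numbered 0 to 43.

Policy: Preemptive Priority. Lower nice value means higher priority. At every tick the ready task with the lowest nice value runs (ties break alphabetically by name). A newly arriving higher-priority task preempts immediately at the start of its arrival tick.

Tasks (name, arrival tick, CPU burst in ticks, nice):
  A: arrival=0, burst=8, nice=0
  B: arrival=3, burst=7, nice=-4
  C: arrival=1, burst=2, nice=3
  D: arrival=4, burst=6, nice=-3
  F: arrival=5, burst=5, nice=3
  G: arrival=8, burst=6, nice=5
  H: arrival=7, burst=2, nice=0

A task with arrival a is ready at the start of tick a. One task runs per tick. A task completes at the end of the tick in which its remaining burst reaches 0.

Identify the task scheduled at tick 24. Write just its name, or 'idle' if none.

running at tick 24 = C

t=0: ready={A} → run A
t=1: ready={A,C} → run A
t=2: ready={A,C} → run A
t=3: ready={A,B,C} → run B
t=4: ready={A,B,C,D} → run B
t=5: ready={A,B,C,D,F} → run B
t=6: ready={A,B,C,D,F} → run B
t=7: ready={A,B,C,D,F,H} → run B
t=8: ready={A,B,C,D,F,G,H} → run B
t=9: ready={A,B,C,D,F,G,H} → run B
t=10: ready={A,C,D,F,G,H} → run D
t=11: ready={A,C,D,F,G,H} → run D
t=12: ready={A,C,D,F,G,H} → run D
t=13: ready={A,C,D,F,G,H} → run D
t=14: ready={A,C,D,F,G,H} → run D
t=15: ready={A,C,D,F,G,H} → run D
t=16: ready={A,C,F,G,H} → run A
t=17: ready={A,C,F,G,H} → run A
t=18: ready={A,C,F,G,H} → run A
t=19: ready={A,C,F,G,H} → run A
t=20: ready={A,C,F,G,H} → run A
t=21: ready={C,F,G,H} → run H
t=22: ready={C,F,G,H} → run H
t=23: ready={C,F,G} → run C
t=24: ready={C,F,G} → run C
t=25: ready={F,G} → run F
t=26: ready={F,G} → run F
t=27: ready={F,G} → run F
t=28: ready={F,G} → run F
t=29: ready={F,G} → run F
t=30: ready={G} → run G
t=31: ready={G} → run G
t=32: ready={G} → run G
t=33: ready={G} → run G
t=34: ready={G} → run G
t=35: ready={G} → run G
t=36: (idle)
t=37: (idle)
t=38: (idle)
t=39: (idle)
t=40: (idle)
t=41: (idle)
t=42: (idle)
t=43: (idle)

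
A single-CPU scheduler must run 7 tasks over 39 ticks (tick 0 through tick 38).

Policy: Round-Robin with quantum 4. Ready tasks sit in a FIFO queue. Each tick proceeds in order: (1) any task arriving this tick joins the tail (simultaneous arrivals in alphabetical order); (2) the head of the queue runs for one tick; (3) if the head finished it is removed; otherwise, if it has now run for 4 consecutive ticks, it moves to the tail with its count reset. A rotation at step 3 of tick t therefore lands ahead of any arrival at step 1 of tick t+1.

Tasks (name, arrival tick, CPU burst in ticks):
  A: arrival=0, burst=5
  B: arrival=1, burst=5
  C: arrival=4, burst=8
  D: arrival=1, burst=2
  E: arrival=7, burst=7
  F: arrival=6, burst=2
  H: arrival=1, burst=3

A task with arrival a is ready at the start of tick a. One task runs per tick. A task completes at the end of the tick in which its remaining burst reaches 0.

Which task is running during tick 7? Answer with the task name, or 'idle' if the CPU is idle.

t=0: queue=[A] q_used=0 → run A
t=1: queue=[A,B,D,H] q_used=1 → run A
t=2: queue=[A,B,D,H] q_used=2 → run A
t=3: queue=[A,B,D,H] q_used=3 → run A
t=4: queue=[B,D,H,A,C] q_used=0 → run B
t=5: queue=[B,D,H,A,C] q_used=1 → run B
t=6: queue=[B,D,H,A,C,F] q_used=2 → run B
t=7: queue=[B,D,H,A,C,F,E] q_used=3 → run B
t=8: queue=[D,H,A,C,F,E,B] q_used=0 → run D
t=9: queue=[D,H,A,C,F,E,B] q_used=1 → run D
t=10: queue=[H,A,C,F,E,B] q_used=0 → run H
t=11: queue=[H,A,C,F,E,B] q_used=1 → run H
t=12: queue=[H,A,C,F,E,B] q_used=2 → run H
t=13: queue=[A,C,F,E,B] q_used=0 → run A
t=14: queue=[C,F,E,B] q_used=0 → run C
t=15: queue=[C,F,E,B] q_used=1 → run C
t=16: queue=[C,F,E,B] q_used=2 → run C
t=17: queue=[C,F,E,B] q_used=3 → run C
t=18: queue=[F,E,B,C] q_used=0 → run F
t=19: queue=[F,E,B,C] q_used=1 → run F
t=20: queue=[E,B,C] q_used=0 → run E
t=21: queue=[E,B,C] q_used=1 → run E
t=22: queue=[E,B,C] q_used=2 → run E
t=23: queue=[E,B,C] q_used=3 → run E
t=24: queue=[B,C,E] q_used=0 → run B
t=25: queue=[C,E] q_used=0 → run C
t=26: queue=[C,E] q_used=1 → run C
t=27: queue=[C,E] q_used=2 → run C
t=28: queue=[C,E] q_used=3 → run C
t=29: queue=[E] q_used=0 → run E
t=30: queue=[E] q_used=1 → run E
t=31: queue=[E] q_used=2 → run E
t=32: (idle)
t=33: (idle)
t=34: (idle)
t=35: (idle)
t=36: (idle)
t=37: (idle)
t=38: (idle)

running at tick 7 = B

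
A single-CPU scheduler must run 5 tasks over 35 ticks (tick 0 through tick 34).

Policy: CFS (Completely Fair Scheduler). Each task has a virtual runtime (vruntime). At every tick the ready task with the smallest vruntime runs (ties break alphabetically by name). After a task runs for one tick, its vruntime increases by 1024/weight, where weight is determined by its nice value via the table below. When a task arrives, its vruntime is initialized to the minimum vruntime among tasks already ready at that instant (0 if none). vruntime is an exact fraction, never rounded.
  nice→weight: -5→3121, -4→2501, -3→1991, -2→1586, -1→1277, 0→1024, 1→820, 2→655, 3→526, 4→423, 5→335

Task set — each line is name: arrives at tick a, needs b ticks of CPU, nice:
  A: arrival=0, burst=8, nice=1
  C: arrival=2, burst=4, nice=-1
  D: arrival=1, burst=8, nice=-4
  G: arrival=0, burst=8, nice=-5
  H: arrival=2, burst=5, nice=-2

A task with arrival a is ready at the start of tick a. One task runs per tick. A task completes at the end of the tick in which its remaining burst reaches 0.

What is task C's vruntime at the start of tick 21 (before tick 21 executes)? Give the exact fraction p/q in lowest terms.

vruntime(C, start of tick 21) = 3072/1277

t=0: vr[A=0 G=0] → run A
t=1: vr[A=256/205 D=0 G=0] → run D
t=2: vr[A=256/205 C=0 D=1024/2501 G=0 H=0] → run C
t=3: vr[A=256/205 C=1024/1277 D=1024/2501 G=0 H=0] → run G
t=4: vr[A=256/205 C=1024/1277 D=1024/2501 G=1024/3121 H=0] → run H
t=5: vr[A=256/205 C=1024/1277 D=1024/2501 G=1024/3121 H=512/793] → run G
t=6: vr[A=256/205 C=1024/1277 D=1024/2501 G=2048/3121 H=512/793] → run D
t=7: vr[A=256/205 C=1024/1277 D=2048/2501 G=2048/3121 H=512/793] → run H
t=8: vr[A=256/205 C=1024/1277 D=2048/2501 G=2048/3121 H=1024/793] → run G
t=9: vr[A=256/205 C=1024/1277 D=2048/2501 G=3072/3121 H=1024/793] → run C
t=10: vr[A=256/205 C=2048/1277 D=2048/2501 G=3072/3121 H=1024/793] → run D
t=11: vr[A=256/205 C=2048/1277 D=3072/2501 G=3072/3121 H=1024/793] → run G
t=12: vr[A=256/205 C=2048/1277 D=3072/2501 G=4096/3121 H=1024/793] → run D
t=13: vr[A=256/205 C=2048/1277 D=4096/2501 G=4096/3121 H=1024/793] → run A
t=14: vr[A=512/205 C=2048/1277 D=4096/2501 G=4096/3121 H=1024/793] → run H
t=15: vr[A=512/205 C=2048/1277 D=4096/2501 G=4096/3121 H=1536/793] → run G
t=16: vr[A=512/205 C=2048/1277 D=4096/2501 G=5120/3121 H=1536/793] → run C
t=17: vr[A=512/205 C=3072/1277 D=4096/2501 G=5120/3121 H=1536/793] → run D
t=18: vr[A=512/205 C=3072/1277 D=5120/2501 G=5120/3121 H=1536/793] → run G
t=19: vr[A=512/205 C=3072/1277 D=5120/2501 G=6144/3121 H=1536/793] → run H
t=20: vr[A=512/205 C=3072/1277 D=5120/2501 G=6144/3121 H=2048/793] → run G
t=21: vr[A=512/205 C=3072/1277 D=5120/2501 G=7168/3121 H=2048/793] → run D
t=22: vr[A=512/205 C=3072/1277 D=6144/2501 G=7168/3121 H=2048/793] → run G
t=23: vr[A=512/205 C=3072/1277 D=6144/2501 H=2048/793] → run C
t=24: vr[A=512/205 D=6144/2501 H=2048/793] → run D
t=25: vr[A=512/205 D=7168/2501 H=2048/793] → run A
t=26: vr[A=768/205 D=7168/2501 H=2048/793] → run H
t=27: vr[A=768/205 D=7168/2501] → run D
t=28: vr[A=768/205] → run A
t=29: vr[A=1024/205] → run A
t=30: vr[A=256/41] → run A
t=31: vr[A=1536/205] → run A
t=32: vr[A=1792/205] → run A
t=33: (idle)
t=34: (idle)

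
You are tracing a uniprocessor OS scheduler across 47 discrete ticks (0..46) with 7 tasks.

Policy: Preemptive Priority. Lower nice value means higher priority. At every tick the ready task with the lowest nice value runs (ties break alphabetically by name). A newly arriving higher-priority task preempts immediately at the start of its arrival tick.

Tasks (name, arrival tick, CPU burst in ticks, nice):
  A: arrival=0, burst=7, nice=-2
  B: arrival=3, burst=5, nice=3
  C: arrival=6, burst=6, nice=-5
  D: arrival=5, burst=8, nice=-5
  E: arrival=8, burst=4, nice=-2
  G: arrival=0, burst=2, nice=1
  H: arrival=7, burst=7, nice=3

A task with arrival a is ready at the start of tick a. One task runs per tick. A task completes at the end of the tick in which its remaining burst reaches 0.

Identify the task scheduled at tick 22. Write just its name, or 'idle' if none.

t=0: ready={A,G} → run A
t=1: ready={A,G} → run A
t=2: ready={A,G} → run A
t=3: ready={A,B,G} → run A
t=4: ready={A,B,G} → run A
t=5: ready={A,B,D,G} → run D
t=6: ready={A,B,C,D,G} → run C
t=7: ready={A,B,C,D,G,H} → run C
t=8: ready={A,B,C,D,E,G,H} → run C
t=9: ready={A,B,C,D,E,G,H} → run C
t=10: ready={A,B,C,D,E,G,H} → run C
t=11: ready={A,B,C,D,E,G,H} → run C
t=12: ready={A,B,D,E,G,H} → run D
t=13: ready={A,B,D,E,G,H} → run D
t=14: ready={A,B,D,E,G,H} → run D
t=15: ready={A,B,D,E,G,H} → run D
t=16: ready={A,B,D,E,G,H} → run D
t=17: ready={A,B,D,E,G,H} → run D
t=18: ready={A,B,D,E,G,H} → run D
t=19: ready={A,B,E,G,H} → run A
t=20: ready={A,B,E,G,H} → run A
t=21: ready={B,E,G,H} → run E
t=22: ready={B,E,G,H} → run E
t=23: ready={B,E,G,H} → run E
t=24: ready={B,E,G,H} → run E
t=25: ready={B,G,H} → run G
t=26: ready={B,G,H} → run G
t=27: ready={B,H} → run B
t=28: ready={B,H} → run B
t=29: ready={B,H} → run B
t=30: ready={B,H} → run B
t=31: ready={B,H} → run B
t=32: ready={H} → run H
t=33: ready={H} → run H
t=34: ready={H} → run H
t=35: ready={H} → run H
t=36: ready={H} → run H
t=37: ready={H} → run H
t=38: ready={H} → run H
t=39: (idle)
t=40: (idle)
t=41: (idle)
t=42: (idle)
t=43: (idle)
t=44: (idle)
t=45: (idle)
t=46: (idle)

running at tick 22 = E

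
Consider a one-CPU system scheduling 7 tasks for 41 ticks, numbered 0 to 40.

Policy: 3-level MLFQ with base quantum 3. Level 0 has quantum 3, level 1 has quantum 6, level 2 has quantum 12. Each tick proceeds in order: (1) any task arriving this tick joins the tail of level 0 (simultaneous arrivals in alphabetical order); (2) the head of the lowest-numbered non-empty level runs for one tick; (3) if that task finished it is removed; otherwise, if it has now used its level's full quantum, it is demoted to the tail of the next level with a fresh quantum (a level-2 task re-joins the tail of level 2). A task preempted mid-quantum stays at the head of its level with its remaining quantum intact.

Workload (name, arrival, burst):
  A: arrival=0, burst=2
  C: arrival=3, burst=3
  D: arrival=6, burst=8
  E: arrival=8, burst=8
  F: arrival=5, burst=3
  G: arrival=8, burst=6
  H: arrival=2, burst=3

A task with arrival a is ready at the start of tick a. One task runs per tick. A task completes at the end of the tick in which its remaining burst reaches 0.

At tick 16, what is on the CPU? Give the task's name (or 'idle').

running at tick 16 = E

t=0: L0/L1/L2 = A/-/- → run A
t=1: L0/L1/L2 = A/-/- → run A
t=2: L0/L1/L2 = H/-/- → run H
t=3: L0/L1/L2 = HC/-/- → run H
t=4: L0/L1/L2 = HC/-/- → run H
t=5: L0/L1/L2 = CF/-/- → run C
t=6: L0/L1/L2 = CFD/-/- → run C
t=7: L0/L1/L2 = CFD/-/- → run C
t=8: L0/L1/L2 = FDEG/-/- → run F
t=9: L0/L1/L2 = FDEG/-/- → run F
t=10: L0/L1/L2 = FDEG/-/- → run F
t=11: L0/L1/L2 = DEG/-/- → run D
t=12: L0/L1/L2 = DEG/-/- → run D
t=13: L0/L1/L2 = DEG/-/- → run D
t=14: L0/L1/L2 = EG/D/- → run E
t=15: L0/L1/L2 = EG/D/- → run E
t=16: L0/L1/L2 = EG/D/- → run E
t=17: L0/L1/L2 = G/DE/- → run G
t=18: L0/L1/L2 = G/DE/- → run G
t=19: L0/L1/L2 = G/DE/- → run G
t=20: L0/L1/L2 = -/DEG/- → run D
t=21: L0/L1/L2 = -/DEG/- → run D
t=22: L0/L1/L2 = -/DEG/- → run D
t=23: L0/L1/L2 = -/DEG/- → run D
t=24: L0/L1/L2 = -/DEG/- → run D
t=25: L0/L1/L2 = -/EG/- → run E
t=26: L0/L1/L2 = -/EG/- → run E
t=27: L0/L1/L2 = -/EG/- → run E
t=28: L0/L1/L2 = -/EG/- → run E
t=29: L0/L1/L2 = -/EG/- → run E
t=30: L0/L1/L2 = -/G/- → run G
t=31: L0/L1/L2 = -/G/- → run G
t=32: L0/L1/L2 = -/G/- → run G
t=33: (idle)
t=34: (idle)
t=35: (idle)
t=36: (idle)
t=37: (idle)
t=38: (idle)
t=39: (idle)
t=40: (idle)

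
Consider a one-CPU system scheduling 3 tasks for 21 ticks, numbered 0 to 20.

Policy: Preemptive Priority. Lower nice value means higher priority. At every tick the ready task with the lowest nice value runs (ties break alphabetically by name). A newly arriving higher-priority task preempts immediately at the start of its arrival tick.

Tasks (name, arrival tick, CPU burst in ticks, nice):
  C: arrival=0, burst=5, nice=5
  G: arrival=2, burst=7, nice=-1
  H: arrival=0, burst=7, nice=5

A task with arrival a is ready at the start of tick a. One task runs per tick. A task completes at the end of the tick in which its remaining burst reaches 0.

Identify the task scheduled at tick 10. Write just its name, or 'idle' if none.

running at tick 10 = C

t=0: ready={C,H} → run C
t=1: ready={C,H} → run C
t=2: ready={C,G,H} → run G
t=3: ready={C,G,H} → run G
t=4: ready={C,G,H} → run G
t=5: ready={C,G,H} → run G
t=6: ready={C,G,H} → run G
t=7: ready={C,G,H} → run G
t=8: ready={C,G,H} → run G
t=9: ready={C,H} → run C
t=10: ready={C,H} → run C
t=11: ready={C,H} → run C
t=12: ready={H} → run H
t=13: ready={H} → run H
t=14: ready={H} → run H
t=15: ready={H} → run H
t=16: ready={H} → run H
t=17: ready={H} → run H
t=18: ready={H} → run H
t=19: (idle)
t=20: (idle)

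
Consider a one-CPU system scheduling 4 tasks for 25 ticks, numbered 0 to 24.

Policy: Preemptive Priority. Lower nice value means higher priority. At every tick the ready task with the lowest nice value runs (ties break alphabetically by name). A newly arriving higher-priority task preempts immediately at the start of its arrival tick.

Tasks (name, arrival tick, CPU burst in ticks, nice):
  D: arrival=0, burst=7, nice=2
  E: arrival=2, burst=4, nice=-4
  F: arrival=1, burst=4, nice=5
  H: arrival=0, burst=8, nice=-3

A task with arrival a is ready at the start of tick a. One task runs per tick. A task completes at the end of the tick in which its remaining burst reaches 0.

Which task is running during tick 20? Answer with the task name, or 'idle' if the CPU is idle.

running at tick 20 = F

t=0: ready={D,H} → run H
t=1: ready={D,F,H} → run H
t=2: ready={D,E,F,H} → run E
t=3: ready={D,E,F,H} → run E
t=4: ready={D,E,F,H} → run E
t=5: ready={D,E,F,H} → run E
t=6: ready={D,F,H} → run H
t=7: ready={D,F,H} → run H
t=8: ready={D,F,H} → run H
t=9: ready={D,F,H} → run H
t=10: ready={D,F,H} → run H
t=11: ready={D,F,H} → run H
t=12: ready={D,F} → run D
t=13: ready={D,F} → run D
t=14: ready={D,F} → run D
t=15: ready={D,F} → run D
t=16: ready={D,F} → run D
t=17: ready={D,F} → run D
t=18: ready={D,F} → run D
t=19: ready={F} → run F
t=20: ready={F} → run F
t=21: ready={F} → run F
t=22: ready={F} → run F
t=23: (idle)
t=24: (idle)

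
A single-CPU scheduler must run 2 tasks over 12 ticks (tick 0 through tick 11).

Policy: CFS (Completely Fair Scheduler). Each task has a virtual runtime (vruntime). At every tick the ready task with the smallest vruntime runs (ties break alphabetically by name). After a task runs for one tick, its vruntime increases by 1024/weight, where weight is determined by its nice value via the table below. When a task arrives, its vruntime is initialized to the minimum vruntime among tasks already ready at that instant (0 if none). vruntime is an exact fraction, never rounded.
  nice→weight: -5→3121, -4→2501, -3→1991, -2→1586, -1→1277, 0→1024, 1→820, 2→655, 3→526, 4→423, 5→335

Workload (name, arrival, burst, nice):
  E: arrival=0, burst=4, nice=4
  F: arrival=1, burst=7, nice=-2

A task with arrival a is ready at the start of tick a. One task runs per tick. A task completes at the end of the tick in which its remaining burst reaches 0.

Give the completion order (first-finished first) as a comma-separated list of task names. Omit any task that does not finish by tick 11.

t=0: vr[E=0] → run E
t=1: vr[E=1024/423 F=1024/423] → run E
t=2: vr[E=2048/423 F=1024/423] → run F
t=3: vr[E=2048/423 F=1028608/335439] → run F
t=4: vr[E=2048/423 F=1245184/335439] → run F
t=5: vr[E=2048/423 F=1461760/335439] → run F
t=6: vr[E=2048/423 F=1678336/335439] → run E
t=7: vr[E=1024/141 F=1678336/335439] → run F
t=8: vr[E=1024/141 F=1894912/335439] → run F
t=9: vr[E=1024/141 F=2111488/335439] → run F
t=10: vr[E=1024/141] → run E
t=11: (idle)

completion order = F, E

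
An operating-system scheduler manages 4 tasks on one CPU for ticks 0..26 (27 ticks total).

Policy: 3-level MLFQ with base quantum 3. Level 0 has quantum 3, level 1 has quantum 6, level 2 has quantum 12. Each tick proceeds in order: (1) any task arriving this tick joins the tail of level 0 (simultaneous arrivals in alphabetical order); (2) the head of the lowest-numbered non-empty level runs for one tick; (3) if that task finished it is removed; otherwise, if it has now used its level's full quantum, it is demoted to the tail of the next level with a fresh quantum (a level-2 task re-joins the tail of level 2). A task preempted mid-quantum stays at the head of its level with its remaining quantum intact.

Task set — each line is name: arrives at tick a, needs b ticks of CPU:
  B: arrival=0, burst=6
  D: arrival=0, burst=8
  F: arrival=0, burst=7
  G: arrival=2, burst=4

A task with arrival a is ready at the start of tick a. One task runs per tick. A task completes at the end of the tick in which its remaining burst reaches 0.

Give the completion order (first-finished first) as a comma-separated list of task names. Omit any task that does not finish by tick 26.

t=0: L0/L1/L2 = BDF/-/- → run B
t=1: L0/L1/L2 = BDF/-/- → run B
t=2: L0/L1/L2 = BDFG/-/- → run B
t=3: L0/L1/L2 = DFG/B/- → run D
t=4: L0/L1/L2 = DFG/B/- → run D
t=5: L0/L1/L2 = DFG/B/- → run D
t=6: L0/L1/L2 = FG/BD/- → run F
t=7: L0/L1/L2 = FG/BD/- → run F
t=8: L0/L1/L2 = FG/BD/- → run F
t=9: L0/L1/L2 = G/BDF/- → run G
t=10: L0/L1/L2 = G/BDF/- → run G
t=11: L0/L1/L2 = G/BDF/- → run G
t=12: L0/L1/L2 = -/BDFG/- → run B
t=13: L0/L1/L2 = -/BDFG/- → run B
t=14: L0/L1/L2 = -/BDFG/- → run B
t=15: L0/L1/L2 = -/DFG/- → run D
t=16: L0/L1/L2 = -/DFG/- → run D
t=17: L0/L1/L2 = -/DFG/- → run D
t=18: L0/L1/L2 = -/DFG/- → run D
t=19: L0/L1/L2 = -/DFG/- → run D
t=20: L0/L1/L2 = -/FG/- → run F
t=21: L0/L1/L2 = -/FG/- → run F
t=22: L0/L1/L2 = -/FG/- → run F
t=23: L0/L1/L2 = -/FG/- → run F
t=24: L0/L1/L2 = -/G/- → run G
t=25: (idle)
t=26: (idle)

completion order = B, D, F, G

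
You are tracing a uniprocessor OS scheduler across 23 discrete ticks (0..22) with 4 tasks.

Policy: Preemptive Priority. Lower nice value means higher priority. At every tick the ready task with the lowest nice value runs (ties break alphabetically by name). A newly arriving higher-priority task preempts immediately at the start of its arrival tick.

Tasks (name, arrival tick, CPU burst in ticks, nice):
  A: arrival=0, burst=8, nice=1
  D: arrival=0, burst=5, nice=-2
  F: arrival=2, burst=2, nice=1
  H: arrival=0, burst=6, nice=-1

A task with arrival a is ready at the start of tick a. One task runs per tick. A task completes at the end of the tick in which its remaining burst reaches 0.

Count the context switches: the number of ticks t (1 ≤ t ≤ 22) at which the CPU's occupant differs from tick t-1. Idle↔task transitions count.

t=0: ready={A,D,H} → run D
t=1: ready={A,D,H} → run D
t=2: ready={A,D,F,H} → run D
t=3: ready={A,D,F,H} → run D
t=4: ready={A,D,F,H} → run D
t=5: ready={A,F,H} → run H
t=6: ready={A,F,H} → run H
t=7: ready={A,F,H} → run H
t=8: ready={A,F,H} → run H
t=9: ready={A,F,H} → run H
t=10: ready={A,F,H} → run H
t=11: ready={A,F} → run A
t=12: ready={A,F} → run A
t=13: ready={A,F} → run A
t=14: ready={A,F} → run A
t=15: ready={A,F} → run A
t=16: ready={A,F} → run A
t=17: ready={A,F} → run A
t=18: ready={A,F} → run A
t=19: ready={F} → run F
t=20: ready={F} → run F
t=21: (idle)
t=22: (idle)

context switches = 4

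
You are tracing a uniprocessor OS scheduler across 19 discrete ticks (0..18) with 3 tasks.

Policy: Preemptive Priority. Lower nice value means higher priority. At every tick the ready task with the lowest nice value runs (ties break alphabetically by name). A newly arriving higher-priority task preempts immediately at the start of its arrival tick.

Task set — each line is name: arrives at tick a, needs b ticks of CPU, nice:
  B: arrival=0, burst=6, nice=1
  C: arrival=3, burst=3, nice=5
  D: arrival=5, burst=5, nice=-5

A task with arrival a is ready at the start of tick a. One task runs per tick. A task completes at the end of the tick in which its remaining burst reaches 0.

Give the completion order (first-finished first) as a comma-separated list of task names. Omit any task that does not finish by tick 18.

t=0: ready={B} → run B
t=1: ready={B} → run B
t=2: ready={B} → run B
t=3: ready={B,C} → run B
t=4: ready={B,C} → run B
t=5: ready={B,C,D} → run D
t=6: ready={B,C,D} → run D
t=7: ready={B,C,D} → run D
t=8: ready={B,C,D} → run D
t=9: ready={B,C,D} → run D
t=10: ready={B,C} → run B
t=11: ready={C} → run C
t=12: ready={C} → run C
t=13: ready={C} → run C
t=14: (idle)
t=15: (idle)
t=16: (idle)
t=17: (idle)
t=18: (idle)

completion order = D, B, C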